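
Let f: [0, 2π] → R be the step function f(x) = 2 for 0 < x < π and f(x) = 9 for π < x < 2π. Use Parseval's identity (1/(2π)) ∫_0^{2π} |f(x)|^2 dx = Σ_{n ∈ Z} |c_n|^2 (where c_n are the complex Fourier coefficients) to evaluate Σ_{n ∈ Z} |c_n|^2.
Σ |c_n|^2 = 85/2

Parseval equates the L^2 energy of f (normalised by 1/(2π)) with the ℓ^2 sum of its Fourier coefficients: (1/(2π)) ∫_0^{2π} |f|^2 = Σ |c_n|^2.
Compute the left side: (1/(2π)) [∫_0^π 2^2 dx + ∫_π^{2π} 9^2 dx] = (1/(2π)) · (4π + 81π) = (4 + 81)/2 = 85/2.
So Σ_{n ∈ Z} |c_n|^2 = 85/2.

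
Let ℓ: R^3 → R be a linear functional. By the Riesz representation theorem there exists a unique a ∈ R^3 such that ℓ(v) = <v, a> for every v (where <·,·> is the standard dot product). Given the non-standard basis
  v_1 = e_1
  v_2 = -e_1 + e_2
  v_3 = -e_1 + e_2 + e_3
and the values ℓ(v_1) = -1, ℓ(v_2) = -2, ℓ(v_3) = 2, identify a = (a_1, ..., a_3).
a = (-1, -3, 4)

Write a = (a_1, ..., a_3) in the standard basis. For each basis vector v_i, ℓ(v_i) = <v_i, a> is a linear equation in the a_j's. Collect the n equations into a matrix system V a = ℓ, where row i of V is v_i (expressed in the standard basis). Since V is invertible (lower-triangular with 1s on the diagonal, up to permutation), solve by back-substitution:
  V =
[[1, 0, 0],
 [-1, 1, 0],
 [-1, 1, 1]]
  V a = (-1, -2, 2)
Solving gives a = (-1, -3, 4).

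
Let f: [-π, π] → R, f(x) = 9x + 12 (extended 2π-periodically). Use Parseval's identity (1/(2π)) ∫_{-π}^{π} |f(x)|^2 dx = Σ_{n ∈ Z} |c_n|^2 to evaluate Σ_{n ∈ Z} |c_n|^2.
Σ |c_n|^2 = 27π^2 + 144

Expand and integrate term by term over [-π, π]:
  ∫ (9x)^2 dx = 81·(2π^3/3); ∫ 2·9·(12)·x dx = 0 (odd integrand); ∫ 12^2 dx = 144·2π.
So (1/(2π)) ∫_{-π}^{π} (9x + 12)^2 dx = 81π^2/3 + 144 = 27π^2 + 144.
Parseval ⇒ Σ |c_n|^2 = 27π^2 + 144.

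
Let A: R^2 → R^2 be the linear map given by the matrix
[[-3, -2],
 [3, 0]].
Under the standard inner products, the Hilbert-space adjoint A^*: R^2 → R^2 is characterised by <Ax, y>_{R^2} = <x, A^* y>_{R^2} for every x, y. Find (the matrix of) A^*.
A^* = A^T =
[[-3, 3],
 [-2, 0]]

For real matrices with standard dot products, the defining identity <Ax, y> = <x, A^* y> gives (Ax)^T y = x^T (A^*) y, i.e. x^T A^T y = x^T (A^*) y. Since this holds for all x, y, we must have A^* = A^T. Therefore
A^* =
[[-3, 3],
 [-2, 0]].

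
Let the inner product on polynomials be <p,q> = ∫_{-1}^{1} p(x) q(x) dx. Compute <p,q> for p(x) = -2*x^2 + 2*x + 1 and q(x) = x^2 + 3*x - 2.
<p,q> = 38/15

Expand the product: p(x)·q(x) = -2*x^4 - 4*x^3 + 11*x^2 - x - 2.
∫_{-1}^{1} of each monomial x^k gives [2/(k+1) if k even, 0 if k odd]. Integrating term-by-term (or equivalently evaluating the antiderivative F(x) = -2*x^5/5 - x^4 + 11*x^3/3 - x^2/2 - 2*x at the endpoints):
  F(1) − F(−1) = -7/30 − (-83/30) = 38/15.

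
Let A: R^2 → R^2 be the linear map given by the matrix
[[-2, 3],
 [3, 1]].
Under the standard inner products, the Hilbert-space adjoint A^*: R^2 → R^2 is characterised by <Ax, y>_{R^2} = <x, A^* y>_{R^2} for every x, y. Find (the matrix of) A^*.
A^* = A^T =
[[-2, 3],
 [3, 1]]

For real matrices with standard dot products, the defining identity <Ax, y> = <x, A^* y> gives (Ax)^T y = x^T (A^*) y, i.e. x^T A^T y = x^T (A^*) y. Since this holds for all x, y, we must have A^* = A^T. Therefore
A^* =
[[-2, 3],
 [3, 1]].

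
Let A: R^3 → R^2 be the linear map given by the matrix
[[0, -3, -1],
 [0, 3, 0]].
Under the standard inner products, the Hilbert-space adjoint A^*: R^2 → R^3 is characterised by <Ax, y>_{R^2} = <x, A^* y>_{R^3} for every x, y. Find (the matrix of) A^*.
A^* = A^T =
[[0, 0],
 [-3, 3],
 [-1, 0]]

For real matrices with standard dot products, the defining identity <Ax, y> = <x, A^* y> gives (Ax)^T y = x^T (A^*) y, i.e. x^T A^T y = x^T (A^*) y. Since this holds for all x, y, we must have A^* = A^T. Therefore
A^* =
[[0, 0],
 [-3, 3],
 [-1, 0]].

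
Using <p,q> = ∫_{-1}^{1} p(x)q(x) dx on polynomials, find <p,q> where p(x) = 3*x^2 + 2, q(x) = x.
<p,q> = 0

Expand the product: p(x)·q(x) = 3*x^3 + 2*x.
∫_{-1}^{1} of each monomial x^k gives [2/(k+1) if k even, 0 if k odd]. Integrating term-by-term (or equivalently evaluating the antiderivative F(x) = 3*x^4/4 + x^2 at the endpoints):
  F(1) − F(−1) = 7/4 − (7/4) = 0.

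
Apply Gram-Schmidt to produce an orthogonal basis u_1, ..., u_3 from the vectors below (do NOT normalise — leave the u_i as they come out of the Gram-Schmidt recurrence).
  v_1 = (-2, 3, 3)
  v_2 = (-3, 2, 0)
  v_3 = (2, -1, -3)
Orthogonal basis:
  u_1 = (-2, 3, 3)
  u_2 = (-21/11, 4/11, -18/11)
  u_3 = (54/71, 81/71, -45/71)

Apply the Gram-Schmidt recurrence
  u_1 = v_1
  u_i = v_i − Σ_{j<i} ((v_i · u_j) / (u_j · u_j)) · u_j.

Step by step this gives:
  u_1 = (-2, 3, 3)
  u_2 = (-21/11, 4/11, -18/11)
  u_3 = (54/71, 81/71, -45/71)

Orthogonality check:
  u_2 · u_1 = 0 (should be 0)
  u_3 · u_1 = 0 (should be 0)
  u_3 · u_2 = 0 (should be 0)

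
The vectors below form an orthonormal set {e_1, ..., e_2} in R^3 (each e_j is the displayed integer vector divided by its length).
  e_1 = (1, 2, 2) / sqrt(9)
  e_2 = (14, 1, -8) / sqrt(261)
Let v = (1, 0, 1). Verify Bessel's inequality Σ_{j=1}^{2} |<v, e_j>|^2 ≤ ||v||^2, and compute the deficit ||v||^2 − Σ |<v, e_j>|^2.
Σ |<v, e_j>|^2 = 33/29; ||v||^2 = 2; deficit = 25/29

Write each e_j = u_j / sqrt(<u_j, u_j>) where u_j is the displayed integer vector. Then <v, e_j> = <v, u_j> / sqrt(<u_j, u_j>), so |<v, e_j>|^2 = <v, u_j>^2 / <u_j, u_j>.
Coefficients: <v, e_1> = 3/sqrt(9), <v, e_2> = 6/sqrt(261).
Square and sum: Σ |<v, e_j>|^2 = 33/29.
Compute ||v||^2 = v·v = 2.
Deficit = 2 − 33/29 = 25/29 ≥ 0, confirming Bessel's inequality. (The deficit equals ||v − Σ <v,e_j> e_j||^2, the squared distance from v to span{e_j}.)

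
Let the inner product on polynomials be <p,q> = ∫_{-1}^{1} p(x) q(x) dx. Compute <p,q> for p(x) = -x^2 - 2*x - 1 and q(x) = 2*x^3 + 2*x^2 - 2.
<p,q> = 8/5

Expand the product: p(x)·q(x) = -2*x^5 - 6*x^4 - 6*x^3 + 4*x + 2.
∫_{-1}^{1} of each monomial x^k gives [2/(k+1) if k even, 0 if k odd]. Integrating term-by-term (or equivalently evaluating the antiderivative F(x) = -x^6/3 - 6*x^5/5 - 3*x^4/2 + 2*x^2 + 2*x at the endpoints):
  F(1) − F(−1) = 29/30 − (-19/30) = 8/5.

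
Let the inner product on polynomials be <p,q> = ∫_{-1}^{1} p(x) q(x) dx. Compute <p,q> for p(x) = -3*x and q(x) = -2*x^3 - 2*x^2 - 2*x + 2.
<p,q> = 32/5

Expand the product: p(x)·q(x) = 6*x^4 + 6*x^3 + 6*x^2 - 6*x.
∫_{-1}^{1} of each monomial x^k gives [2/(k+1) if k even, 0 if k odd]. Integrating term-by-term (or equivalently evaluating the antiderivative F(x) = 6*x^5/5 + 3*x^4/2 + 2*x^3 - 3*x^2 at the endpoints):
  F(1) − F(−1) = 17/10 − (-47/10) = 32/5.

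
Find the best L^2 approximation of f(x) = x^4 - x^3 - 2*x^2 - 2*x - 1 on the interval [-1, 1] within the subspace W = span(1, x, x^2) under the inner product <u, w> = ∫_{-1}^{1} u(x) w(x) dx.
g(x) = -8*x^2/7 - 13*x/5 - 38/35

The best approximation g ∈ W is the orthogonal projection of f onto W. Writing g = a_0 + a_1 x + a_2 x^2, the coefficients solve the normal equations G · a = b where
  G_{ij} = <φ_i, φ_j> and b_i = <f, φ_i>, with φ_0 = 1, φ_1 = x, φ_2 = x^2.
G =
  [2, 0, 2/3]
  [0, 2/3, 0]
  [2/3, 0, 2/5],
b = (-44/15, -26/15, -124/105).
Solving gives a_0 = -38/35, a_1 = -13/5, a_2 = -8/7, so
  g(x) = -8*x^2/7 - 13*x/5 - 38/35.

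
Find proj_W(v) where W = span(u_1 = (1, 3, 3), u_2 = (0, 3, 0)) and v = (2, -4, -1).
proj_W(v) = (-1/10, -4, -3/10)

Set up U = [u_1 | ... | u_2] ∈ R^(3×2). The projector onto W = col(U) is P = U (U^T U)^(-1) U^T.
Compute U^T U =
  [19, 9]
  [9, 9],
and U^T v = (-13, -12).
Solve U^T U · c = U^T v for the coefficients: c = (-1/10, -37/30). The projection is proj_W(v) = U c.
Check: (v - proj_W(v)) · u_1 = 0  (should be 0).
Check: (v - proj_W(v)) · u_2 = 0  (should be 0).
Result: proj_W(v) = (-1/10, -4, -3/10).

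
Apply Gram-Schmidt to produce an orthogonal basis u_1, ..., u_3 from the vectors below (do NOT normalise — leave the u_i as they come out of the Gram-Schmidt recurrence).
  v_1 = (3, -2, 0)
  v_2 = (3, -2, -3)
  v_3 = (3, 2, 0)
Orthogonal basis:
  u_1 = (3, -2, 0)
  u_2 = (0, 0, -3)
  u_3 = (24/13, 36/13, 0)

Apply the Gram-Schmidt recurrence
  u_1 = v_1
  u_i = v_i − Σ_{j<i} ((v_i · u_j) / (u_j · u_j)) · u_j.

Step by step this gives:
  u_1 = (3, -2, 0)
  u_2 = (0, 0, -3)
  u_3 = (24/13, 36/13, 0)

Orthogonality check:
  u_2 · u_1 = 0 (should be 0)
  u_3 · u_1 = 0 (should be 0)
  u_3 · u_2 = 0 (should be 0)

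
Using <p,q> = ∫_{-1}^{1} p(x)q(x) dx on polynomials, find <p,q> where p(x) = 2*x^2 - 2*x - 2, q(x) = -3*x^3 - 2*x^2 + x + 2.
<p,q> = -16/5

Expand the product: p(x)·q(x) = -6*x^5 + 2*x^4 + 12*x^3 + 6*x^2 - 6*x - 4.
∫_{-1}^{1} of each monomial x^k gives [2/(k+1) if k even, 0 if k odd]. Integrating term-by-term (or equivalently evaluating the antiderivative F(x) = -x^6 + 2*x^5/5 + 3*x^4 + 2*x^3 - 3*x^2 - 4*x at the endpoints):
  F(1) − F(−1) = -13/5 − (3/5) = -16/5.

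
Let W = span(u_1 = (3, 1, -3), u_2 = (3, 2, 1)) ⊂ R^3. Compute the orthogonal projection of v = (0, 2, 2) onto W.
proj_W(v) = (63/101, 94/101, 229/101)

Set up U = [u_1 | ... | u_2] ∈ R^(3×2). The projector onto W = col(U) is P = U (U^T U)^(-1) U^T.
Compute U^T U =
  [19, 8]
  [8, 14],
and U^T v = (-4, 6).
Solve U^T U · c = U^T v for the coefficients: c = (-52/101, 73/101). The projection is proj_W(v) = U c.
Check: (v - proj_W(v)) · u_1 = 0  (should be 0).
Check: (v - proj_W(v)) · u_2 = 0  (should be 0).
Result: proj_W(v) = (63/101, 94/101, 229/101).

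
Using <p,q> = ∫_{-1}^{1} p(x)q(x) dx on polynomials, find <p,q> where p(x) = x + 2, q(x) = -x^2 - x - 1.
<p,q> = -6

Expand the product: p(x)·q(x) = -x^3 - 3*x^2 - 3*x - 2.
∫_{-1}^{1} of each monomial x^k gives [2/(k+1) if k even, 0 if k odd]. Integrating term-by-term (or equivalently evaluating the antiderivative F(x) = -x^4/4 - x^3 - 3*x^2/2 - 2*x at the endpoints):
  F(1) − F(−1) = -19/4 − (5/4) = -6.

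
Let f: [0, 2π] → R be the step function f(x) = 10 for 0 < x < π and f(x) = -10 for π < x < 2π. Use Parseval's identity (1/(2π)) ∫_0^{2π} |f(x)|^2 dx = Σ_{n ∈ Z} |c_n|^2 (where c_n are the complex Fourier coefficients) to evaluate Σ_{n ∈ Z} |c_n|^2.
Σ |c_n|^2 = 100

Parseval equates the L^2 energy of f (normalised by 1/(2π)) with the ℓ^2 sum of its Fourier coefficients: (1/(2π)) ∫_0^{2π} |f|^2 = Σ |c_n|^2.
Compute the left side: (1/(2π)) [∫_0^π 10^2 dx + ∫_π^{2π} (-10)^2 dx] = (1/(2π)) · (100π + 100π) = (100 + 100)/2 = 100.
So Σ_{n ∈ Z} |c_n|^2 = 100.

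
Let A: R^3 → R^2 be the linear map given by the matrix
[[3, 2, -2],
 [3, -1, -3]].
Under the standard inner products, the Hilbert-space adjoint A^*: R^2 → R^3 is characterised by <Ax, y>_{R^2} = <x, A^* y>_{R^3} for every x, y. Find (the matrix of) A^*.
A^* = A^T =
[[3, 3],
 [2, -1],
 [-2, -3]]

For real matrices with standard dot products, the defining identity <Ax, y> = <x, A^* y> gives (Ax)^T y = x^T (A^*) y, i.e. x^T A^T y = x^T (A^*) y. Since this holds for all x, y, we must have A^* = A^T. Therefore
A^* =
[[3, 3],
 [2, -1],
 [-2, -3]].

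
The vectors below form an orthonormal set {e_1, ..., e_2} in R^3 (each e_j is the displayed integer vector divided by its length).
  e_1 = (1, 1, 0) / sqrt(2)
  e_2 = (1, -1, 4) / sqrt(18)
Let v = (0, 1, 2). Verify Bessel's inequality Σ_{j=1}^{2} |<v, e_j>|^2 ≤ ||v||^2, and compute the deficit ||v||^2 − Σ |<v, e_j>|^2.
Σ |<v, e_j>|^2 = 29/9; ||v||^2 = 5; deficit = 16/9

Write each e_j = u_j / sqrt(<u_j, u_j>) where u_j is the displayed integer vector. Then <v, e_j> = <v, u_j> / sqrt(<u_j, u_j>), so |<v, e_j>|^2 = <v, u_j>^2 / <u_j, u_j>.
Coefficients: <v, e_1> = 1/sqrt(2), <v, e_2> = 7/sqrt(18).
Square and sum: Σ |<v, e_j>|^2 = 29/9.
Compute ||v||^2 = v·v = 5.
Deficit = 5 − 29/9 = 16/9 ≥ 0, confirming Bessel's inequality. (The deficit equals ||v − Σ <v,e_j> e_j||^2, the squared distance from v to span{e_j}.)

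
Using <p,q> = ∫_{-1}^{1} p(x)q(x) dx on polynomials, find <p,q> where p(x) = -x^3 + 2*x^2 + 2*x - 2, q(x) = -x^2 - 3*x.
<p,q> = -34/15

Expand the product: p(x)·q(x) = x^5 + x^4 - 8*x^3 - 4*x^2 + 6*x.
∫_{-1}^{1} of each monomial x^k gives [2/(k+1) if k even, 0 if k odd]. Integrating term-by-term (or equivalently evaluating the antiderivative F(x) = x^6/6 + x^5/5 - 2*x^4 - 4*x^3/3 + 3*x^2 at the endpoints):
  F(1) − F(−1) = 1/30 − (23/10) = -34/15.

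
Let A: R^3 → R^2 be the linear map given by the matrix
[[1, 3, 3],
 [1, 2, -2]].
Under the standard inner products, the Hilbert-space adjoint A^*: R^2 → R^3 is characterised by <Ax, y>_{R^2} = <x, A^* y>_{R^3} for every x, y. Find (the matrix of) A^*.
A^* = A^T =
[[1, 1],
 [3, 2],
 [3, -2]]

For real matrices with standard dot products, the defining identity <Ax, y> = <x, A^* y> gives (Ax)^T y = x^T (A^*) y, i.e. x^T A^T y = x^T (A^*) y. Since this holds for all x, y, we must have A^* = A^T. Therefore
A^* =
[[1, 1],
 [3, 2],
 [3, -2]].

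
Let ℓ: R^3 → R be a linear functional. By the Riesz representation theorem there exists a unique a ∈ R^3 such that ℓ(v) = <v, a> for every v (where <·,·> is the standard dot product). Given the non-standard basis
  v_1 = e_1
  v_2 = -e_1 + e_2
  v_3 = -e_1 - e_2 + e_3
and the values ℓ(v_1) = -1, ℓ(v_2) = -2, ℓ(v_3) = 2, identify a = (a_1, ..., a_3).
a = (-1, -3, -2)

Write a = (a_1, ..., a_3) in the standard basis. For each basis vector v_i, ℓ(v_i) = <v_i, a> is a linear equation in the a_j's. Collect the n equations into a matrix system V a = ℓ, where row i of V is v_i (expressed in the standard basis). Since V is invertible (lower-triangular with 1s on the diagonal, up to permutation), solve by back-substitution:
  V =
[[1, 0, 0],
 [-1, 1, 0],
 [-1, -1, 1]]
  V a = (-1, -2, 2)
Solving gives a = (-1, -3, -2).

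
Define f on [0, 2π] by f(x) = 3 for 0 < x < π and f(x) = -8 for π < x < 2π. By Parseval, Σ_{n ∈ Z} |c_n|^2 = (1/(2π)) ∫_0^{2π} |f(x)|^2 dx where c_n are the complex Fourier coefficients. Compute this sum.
Σ |c_n|^2 = 73/2

Parseval equates the L^2 energy of f (normalised by 1/(2π)) with the ℓ^2 sum of its Fourier coefficients: (1/(2π)) ∫_0^{2π} |f|^2 = Σ |c_n|^2.
Compute the left side: (1/(2π)) [∫_0^π 3^2 dx + ∫_π^{2π} (-8)^2 dx] = (1/(2π)) · (9π + 64π) = (9 + 64)/2 = 73/2.
So Σ_{n ∈ Z} |c_n|^2 = 73/2.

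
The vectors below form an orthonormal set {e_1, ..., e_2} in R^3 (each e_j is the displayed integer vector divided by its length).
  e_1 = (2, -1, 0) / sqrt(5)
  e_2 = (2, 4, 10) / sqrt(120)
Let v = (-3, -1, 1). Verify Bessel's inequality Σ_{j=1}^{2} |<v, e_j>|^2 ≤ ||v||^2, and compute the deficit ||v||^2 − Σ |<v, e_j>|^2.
Σ |<v, e_j>|^2 = 5; ||v||^2 = 11; deficit = 6

Write each e_j = u_j / sqrt(<u_j, u_j>) where u_j is the displayed integer vector. Then <v, e_j> = <v, u_j> / sqrt(<u_j, u_j>), so |<v, e_j>|^2 = <v, u_j>^2 / <u_j, u_j>.
Coefficients: <v, e_1> = -5/sqrt(5), <v, e_2> = 0/sqrt(120).
Square and sum: Σ |<v, e_j>|^2 = 5.
Compute ||v||^2 = v·v = 11.
Deficit = 11 − 5 = 6 ≥ 0, confirming Bessel's inequality. (The deficit equals ||v − Σ <v,e_j> e_j||^2, the squared distance from v to span{e_j}.)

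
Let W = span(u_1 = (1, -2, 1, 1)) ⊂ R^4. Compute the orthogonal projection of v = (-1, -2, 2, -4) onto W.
proj_W(v) = (1/7, -2/7, 1/7, 1/7)

Set up U = [u_1 | ... | u_1] ∈ R^(4×1). The projector onto W = col(U) is P = U (U^T U)^(-1) U^T.
Compute U^T U =
  [7],
and U^T v = (1).
Solve U^T U · c = U^T v for the coefficients: c = (1/7). The projection is proj_W(v) = U c.
Check: (v - proj_W(v)) · u_1 = 0  (should be 0).
Result: proj_W(v) = (1/7, -2/7, 1/7, 1/7).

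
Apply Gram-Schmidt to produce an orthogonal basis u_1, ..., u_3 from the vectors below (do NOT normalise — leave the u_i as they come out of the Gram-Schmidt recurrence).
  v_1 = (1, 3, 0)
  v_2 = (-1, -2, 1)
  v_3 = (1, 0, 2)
Orthogonal basis:
  u_1 = (1, 3, 0)
  u_2 = (-3/10, 1/10, 1)
  u_3 = (15/11, -5/11, 5/11)

Apply the Gram-Schmidt recurrence
  u_1 = v_1
  u_i = v_i − Σ_{j<i} ((v_i · u_j) / (u_j · u_j)) · u_j.

Step by step this gives:
  u_1 = (1, 3, 0)
  u_2 = (-3/10, 1/10, 1)
  u_3 = (15/11, -5/11, 5/11)

Orthogonality check:
  u_2 · u_1 = 0 (should be 0)
  u_3 · u_1 = 0 (should be 0)
  u_3 · u_2 = 0 (should be 0)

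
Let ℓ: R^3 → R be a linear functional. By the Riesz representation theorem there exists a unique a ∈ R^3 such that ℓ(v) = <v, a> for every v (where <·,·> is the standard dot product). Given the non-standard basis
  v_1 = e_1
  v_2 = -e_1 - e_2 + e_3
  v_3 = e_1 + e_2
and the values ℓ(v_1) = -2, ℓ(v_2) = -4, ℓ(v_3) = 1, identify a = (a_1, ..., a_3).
a = (-2, 3, -3)

Write a = (a_1, ..., a_3) in the standard basis. For each basis vector v_i, ℓ(v_i) = <v_i, a> is a linear equation in the a_j's. Collect the n equations into a matrix system V a = ℓ, where row i of V is v_i (expressed in the standard basis). Since V is invertible (lower-triangular with 1s on the diagonal, up to permutation), solve by back-substitution:
  V =
[[1, 0, 0],
 [-1, -1, 1],
 [1, 1, 0]]
  V a = (-2, -4, 1)
Solving gives a = (-2, 3, -3).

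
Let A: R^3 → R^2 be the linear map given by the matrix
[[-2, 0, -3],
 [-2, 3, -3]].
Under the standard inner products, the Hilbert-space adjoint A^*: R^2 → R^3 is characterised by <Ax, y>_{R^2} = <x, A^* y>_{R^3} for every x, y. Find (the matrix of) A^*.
A^* = A^T =
[[-2, -2],
 [0, 3],
 [-3, -3]]

For real matrices with standard dot products, the defining identity <Ax, y> = <x, A^* y> gives (Ax)^T y = x^T (A^*) y, i.e. x^T A^T y = x^T (A^*) y. Since this holds for all x, y, we must have A^* = A^T. Therefore
A^* =
[[-2, -2],
 [0, 3],
 [-3, -3]].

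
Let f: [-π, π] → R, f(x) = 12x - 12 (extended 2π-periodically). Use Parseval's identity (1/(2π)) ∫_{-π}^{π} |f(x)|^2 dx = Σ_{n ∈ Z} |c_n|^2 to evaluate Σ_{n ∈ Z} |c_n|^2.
Σ |c_n|^2 = 48π^2 + 144

Expand and integrate term by term over [-π, π]:
  ∫ (12x)^2 dx = 144·(2π^3/3); ∫ 2·12·(-12)·x dx = 0 (odd integrand); ∫ (-12)^2 dx = 144·2π.
So (1/(2π)) ∫_{-π}^{π} (12x - 12)^2 dx = 144π^2/3 + 144 = 48π^2 + 144.
Parseval ⇒ Σ |c_n|^2 = 48π^2 + 144.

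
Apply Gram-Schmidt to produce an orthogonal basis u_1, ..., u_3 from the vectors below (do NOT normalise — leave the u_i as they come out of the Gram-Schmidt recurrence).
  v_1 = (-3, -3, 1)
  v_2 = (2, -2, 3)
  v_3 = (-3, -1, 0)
Orthogonal basis:
  u_1 = (-3, -3, 1)
  u_2 = (47/19, -29/19, 54/19)
  u_3 = (-35/157, 55/157, 60/157)

Apply the Gram-Schmidt recurrence
  u_1 = v_1
  u_i = v_i − Σ_{j<i} ((v_i · u_j) / (u_j · u_j)) · u_j.

Step by step this gives:
  u_1 = (-3, -3, 1)
  u_2 = (47/19, -29/19, 54/19)
  u_3 = (-35/157, 55/157, 60/157)

Orthogonality check:
  u_2 · u_1 = 0 (should be 0)
  u_3 · u_1 = 0 (should be 0)
  u_3 · u_2 = 0 (should be 0)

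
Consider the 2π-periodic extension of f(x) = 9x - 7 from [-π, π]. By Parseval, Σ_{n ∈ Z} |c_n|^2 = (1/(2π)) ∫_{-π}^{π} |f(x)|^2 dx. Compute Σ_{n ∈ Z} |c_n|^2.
Σ |c_n|^2 = 27π^2 + 49

Expand and integrate term by term over [-π, π]:
  ∫ (9x)^2 dx = 81·(2π^3/3); ∫ 2·9·(-7)·x dx = 0 (odd integrand); ∫ (-7)^2 dx = 49·2π.
So (1/(2π)) ∫_{-π}^{π} (9x - 7)^2 dx = 81π^2/3 + 49 = 27π^2 + 49.
Parseval ⇒ Σ |c_n|^2 = 27π^2 + 49.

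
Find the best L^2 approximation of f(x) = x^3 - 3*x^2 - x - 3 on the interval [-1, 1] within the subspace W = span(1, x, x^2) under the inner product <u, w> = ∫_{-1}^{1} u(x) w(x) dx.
g(x) = -3*x^2 - 2*x/5 - 3

The best approximation g ∈ W is the orthogonal projection of f onto W. Writing g = a_0 + a_1 x + a_2 x^2, the coefficients solve the normal equations G · a = b where
  G_{ij} = <φ_i, φ_j> and b_i = <f, φ_i>, with φ_0 = 1, φ_1 = x, φ_2 = x^2.
G =
  [2, 0, 2/3]
  [0, 2/3, 0]
  [2/3, 0, 2/5],
b = (-8, -4/15, -16/5).
Solving gives a_0 = -3, a_1 = -2/5, a_2 = -3, so
  g(x) = -3*x^2 - 2*x/5 - 3.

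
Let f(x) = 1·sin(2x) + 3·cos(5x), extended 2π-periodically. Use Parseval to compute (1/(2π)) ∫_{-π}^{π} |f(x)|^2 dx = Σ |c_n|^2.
Σ |c_n|^2 = 5

Expand |f|^2 and use orthogonality of {sin(nx), cos(mx)} on [-π, π]:
  ∫_{-π}^{π} sin(nx)^2 dx = π, ∫ cos(mx)^2 dx = π, and cross terms integrate to 0.
So ∫_{-π}^{π} f(x)^2 dx = 1^2 · π + 3^2 · π = (1 + 9)π.
Divide by 2π: (1 + 9)/2 = 5.
By Parseval, this equals Σ |c_n|^2.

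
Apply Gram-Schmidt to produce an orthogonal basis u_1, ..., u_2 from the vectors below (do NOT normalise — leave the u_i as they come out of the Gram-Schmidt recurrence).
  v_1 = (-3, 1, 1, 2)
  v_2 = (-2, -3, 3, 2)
Orthogonal basis:
  u_1 = (-3, 1, 1, 2)
  u_2 = (0, -11/3, 7/3, 2/3)

Apply the Gram-Schmidt recurrence
  u_1 = v_1
  u_i = v_i − Σ_{j<i} ((v_i · u_j) / (u_j · u_j)) · u_j.

Step by step this gives:
  u_1 = (-3, 1, 1, 2)
  u_2 = (0, -11/3, 7/3, 2/3)

Orthogonality check:
  u_2 · u_1 = 0 (should be 0)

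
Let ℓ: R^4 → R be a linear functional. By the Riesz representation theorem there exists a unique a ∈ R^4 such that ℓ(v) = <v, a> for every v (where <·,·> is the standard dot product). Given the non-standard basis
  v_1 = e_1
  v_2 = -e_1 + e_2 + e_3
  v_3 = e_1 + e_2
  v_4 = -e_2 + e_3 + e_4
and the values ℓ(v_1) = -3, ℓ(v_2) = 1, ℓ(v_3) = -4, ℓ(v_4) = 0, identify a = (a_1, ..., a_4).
a = (-3, -1, -1, 0)

Write a = (a_1, ..., a_4) in the standard basis. For each basis vector v_i, ℓ(v_i) = <v_i, a> is a linear equation in the a_j's. Collect the n equations into a matrix system V a = ℓ, where row i of V is v_i (expressed in the standard basis). Since V is invertible (lower-triangular with 1s on the diagonal, up to permutation), solve by back-substitution:
  V =
[[1, 0, 0, 0],
 [-1, 1, 1, 0],
 [1, 1, 0, 0],
 [0, -1, 1, 1]]
  V a = (-3, 1, -4, 0)
Solving gives a = (-3, -1, -1, 0).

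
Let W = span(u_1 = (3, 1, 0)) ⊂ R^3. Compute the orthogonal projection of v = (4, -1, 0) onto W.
proj_W(v) = (33/10, 11/10, 0)

Set up U = [u_1 | ... | u_1] ∈ R^(3×1). The projector onto W = col(U) is P = U (U^T U)^(-1) U^T.
Compute U^T U =
  [10],
and U^T v = (11).
Solve U^T U · c = U^T v for the coefficients: c = (11/10). The projection is proj_W(v) = U c.
Check: (v - proj_W(v)) · u_1 = 0  (should be 0).
Result: proj_W(v) = (33/10, 11/10, 0).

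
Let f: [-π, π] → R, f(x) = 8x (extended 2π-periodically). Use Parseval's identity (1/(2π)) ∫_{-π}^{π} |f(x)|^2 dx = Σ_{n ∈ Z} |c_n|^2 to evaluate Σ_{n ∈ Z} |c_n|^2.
Σ |c_n|^2 = 64π^2/3

Expand and integrate term by term over [-π, π]:
  ∫ (8x)^2 dx = 64·(2π^3/3); ∫ 2·8·(0)·x dx = 0 (odd integrand); ∫ 0^2 dx = 0·2π.
So (1/(2π)) ∫_{-π}^{π} (8x)^2 dx = 64π^2/3 + 0 = 64π^2/3.
Parseval ⇒ Σ |c_n|^2 = 64π^2/3.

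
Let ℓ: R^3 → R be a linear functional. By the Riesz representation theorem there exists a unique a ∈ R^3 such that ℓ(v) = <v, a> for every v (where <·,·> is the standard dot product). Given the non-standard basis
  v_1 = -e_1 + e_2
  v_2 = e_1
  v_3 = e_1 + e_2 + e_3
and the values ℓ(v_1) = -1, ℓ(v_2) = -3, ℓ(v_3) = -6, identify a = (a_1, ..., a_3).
a = (-3, -4, 1)

Write a = (a_1, ..., a_3) in the standard basis. For each basis vector v_i, ℓ(v_i) = <v_i, a> is a linear equation in the a_j's. Collect the n equations into a matrix system V a = ℓ, where row i of V is v_i (expressed in the standard basis). Since V is invertible (lower-triangular with 1s on the diagonal, up to permutation), solve by back-substitution:
  V =
[[-1, 1, 0],
 [1, 0, 0],
 [1, 1, 1]]
  V a = (-1, -3, -6)
Solving gives a = (-3, -4, 1).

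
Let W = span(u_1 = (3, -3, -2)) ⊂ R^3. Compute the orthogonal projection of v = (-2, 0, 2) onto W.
proj_W(v) = (-15/11, 15/11, 10/11)

Set up U = [u_1 | ... | u_1] ∈ R^(3×1). The projector onto W = col(U) is P = U (U^T U)^(-1) U^T.
Compute U^T U =
  [22],
and U^T v = (-10).
Solve U^T U · c = U^T v for the coefficients: c = (-5/11). The projection is proj_W(v) = U c.
Check: (v - proj_W(v)) · u_1 = 0  (should be 0).
Result: proj_W(v) = (-15/11, 15/11, 10/11).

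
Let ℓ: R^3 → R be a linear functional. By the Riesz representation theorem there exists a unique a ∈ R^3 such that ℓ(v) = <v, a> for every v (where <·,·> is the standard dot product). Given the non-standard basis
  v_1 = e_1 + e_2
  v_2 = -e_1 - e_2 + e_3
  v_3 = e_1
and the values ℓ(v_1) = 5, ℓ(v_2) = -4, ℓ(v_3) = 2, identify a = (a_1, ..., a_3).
a = (2, 3, 1)

Write a = (a_1, ..., a_3) in the standard basis. For each basis vector v_i, ℓ(v_i) = <v_i, a> is a linear equation in the a_j's. Collect the n equations into a matrix system V a = ℓ, where row i of V is v_i (expressed in the standard basis). Since V is invertible (lower-triangular with 1s on the diagonal, up to permutation), solve by back-substitution:
  V =
[[1, 1, 0],
 [-1, -1, 1],
 [1, 0, 0]]
  V a = (5, -4, 2)
Solving gives a = (2, 3, 1).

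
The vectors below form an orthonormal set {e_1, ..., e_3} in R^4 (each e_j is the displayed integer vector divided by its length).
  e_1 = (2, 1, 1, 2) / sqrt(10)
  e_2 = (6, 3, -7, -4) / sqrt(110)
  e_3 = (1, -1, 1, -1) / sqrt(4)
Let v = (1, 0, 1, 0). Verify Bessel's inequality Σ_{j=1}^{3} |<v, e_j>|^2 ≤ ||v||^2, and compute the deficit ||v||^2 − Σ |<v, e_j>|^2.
Σ |<v, e_j>|^2 = 21/11; ||v||^2 = 2; deficit = 1/11

Write each e_j = u_j / sqrt(<u_j, u_j>) where u_j is the displayed integer vector. Then <v, e_j> = <v, u_j> / sqrt(<u_j, u_j>), so |<v, e_j>|^2 = <v, u_j>^2 / <u_j, u_j>.
Coefficients: <v, e_1> = 3/sqrt(10), <v, e_2> = -1/sqrt(110), <v, e_3> = 2/sqrt(4).
Square and sum: Σ |<v, e_j>|^2 = 21/11.
Compute ||v||^2 = v·v = 2.
Deficit = 2 − 21/11 = 1/11 ≥ 0, confirming Bessel's inequality. (The deficit equals ||v − Σ <v,e_j> e_j||^2, the squared distance from v to span{e_j}.)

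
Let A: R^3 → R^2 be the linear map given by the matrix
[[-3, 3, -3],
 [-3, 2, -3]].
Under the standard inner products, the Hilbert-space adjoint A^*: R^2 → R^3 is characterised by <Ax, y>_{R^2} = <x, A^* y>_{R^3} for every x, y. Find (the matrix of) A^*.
A^* = A^T =
[[-3, -3],
 [3, 2],
 [-3, -3]]

For real matrices with standard dot products, the defining identity <Ax, y> = <x, A^* y> gives (Ax)^T y = x^T (A^*) y, i.e. x^T A^T y = x^T (A^*) y. Since this holds for all x, y, we must have A^* = A^T. Therefore
A^* =
[[-3, -3],
 [3, 2],
 [-3, -3]].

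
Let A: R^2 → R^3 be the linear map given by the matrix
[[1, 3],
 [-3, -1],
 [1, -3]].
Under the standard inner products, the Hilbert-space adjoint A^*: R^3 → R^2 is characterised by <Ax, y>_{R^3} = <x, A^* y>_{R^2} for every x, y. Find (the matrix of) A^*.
A^* = A^T =
[[1, -3, 1],
 [3, -1, -3]]

For real matrices with standard dot products, the defining identity <Ax, y> = <x, A^* y> gives (Ax)^T y = x^T (A^*) y, i.e. x^T A^T y = x^T (A^*) y. Since this holds for all x, y, we must have A^* = A^T. Therefore
A^* =
[[1, -3, 1],
 [3, -1, -3]].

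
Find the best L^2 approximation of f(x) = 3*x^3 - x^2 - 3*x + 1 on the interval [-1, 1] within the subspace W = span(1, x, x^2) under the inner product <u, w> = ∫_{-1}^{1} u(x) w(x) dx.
g(x) = -x^2 - 6*x/5 + 1

The best approximation g ∈ W is the orthogonal projection of f onto W. Writing g = a_0 + a_1 x + a_2 x^2, the coefficients solve the normal equations G · a = b where
  G_{ij} = <φ_i, φ_j> and b_i = <f, φ_i>, with φ_0 = 1, φ_1 = x, φ_2 = x^2.
G =
  [2, 0, 2/3]
  [0, 2/3, 0]
  [2/3, 0, 2/5],
b = (4/3, -4/5, 4/15).
Solving gives a_0 = 1, a_1 = -6/5, a_2 = -1, so
  g(x) = -x^2 - 6*x/5 + 1.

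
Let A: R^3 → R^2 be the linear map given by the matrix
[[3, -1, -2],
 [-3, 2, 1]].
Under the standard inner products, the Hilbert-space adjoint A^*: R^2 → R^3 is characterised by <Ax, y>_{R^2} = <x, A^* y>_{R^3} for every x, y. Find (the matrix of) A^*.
A^* = A^T =
[[3, -3],
 [-1, 2],
 [-2, 1]]

For real matrices with standard dot products, the defining identity <Ax, y> = <x, A^* y> gives (Ax)^T y = x^T (A^*) y, i.e. x^T A^T y = x^T (A^*) y. Since this holds for all x, y, we must have A^* = A^T. Therefore
A^* =
[[3, -3],
 [-1, 2],
 [-2, 1]].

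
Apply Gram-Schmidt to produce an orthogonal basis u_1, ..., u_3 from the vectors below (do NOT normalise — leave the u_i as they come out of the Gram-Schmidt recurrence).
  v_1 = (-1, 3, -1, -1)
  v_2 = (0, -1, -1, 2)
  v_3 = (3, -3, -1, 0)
Orthogonal basis:
  u_1 = (-1, 3, -1, -1)
  u_2 = (-1/3, 0, -4/3, 5/3)
  u_3 = (59/28, -1/4, -51/28, -29/28)

Apply the Gram-Schmidt recurrence
  u_1 = v_1
  u_i = v_i − Σ_{j<i} ((v_i · u_j) / (u_j · u_j)) · u_j.

Step by step this gives:
  u_1 = (-1, 3, -1, -1)
  u_2 = (-1/3, 0, -4/3, 5/3)
  u_3 = (59/28, -1/4, -51/28, -29/28)

Orthogonality check:
  u_2 · u_1 = 0 (should be 0)
  u_3 · u_1 = 0 (should be 0)
  u_3 · u_2 = 0 (should be 0)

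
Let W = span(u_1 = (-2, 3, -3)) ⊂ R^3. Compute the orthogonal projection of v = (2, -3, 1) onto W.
proj_W(v) = (16/11, -24/11, 24/11)

Set up U = [u_1 | ... | u_1] ∈ R^(3×1). The projector onto W = col(U) is P = U (U^T U)^(-1) U^T.
Compute U^T U =
  [22],
and U^T v = (-16).
Solve U^T U · c = U^T v for the coefficients: c = (-8/11). The projection is proj_W(v) = U c.
Check: (v - proj_W(v)) · u_1 = 0  (should be 0).
Result: proj_W(v) = (16/11, -24/11, 24/11).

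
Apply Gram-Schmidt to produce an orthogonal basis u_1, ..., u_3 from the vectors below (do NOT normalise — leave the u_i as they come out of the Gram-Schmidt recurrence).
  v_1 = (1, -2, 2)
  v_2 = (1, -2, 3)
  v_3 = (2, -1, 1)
Orthogonal basis:
  u_1 = (1, -2, 2)
  u_2 = (-2/9, 4/9, 5/9)
  u_3 = (6/5, 3/5, 0)

Apply the Gram-Schmidt recurrence
  u_1 = v_1
  u_i = v_i − Σ_{j<i} ((v_i · u_j) / (u_j · u_j)) · u_j.

Step by step this gives:
  u_1 = (1, -2, 2)
  u_2 = (-2/9, 4/9, 5/9)
  u_3 = (6/5, 3/5, 0)

Orthogonality check:
  u_2 · u_1 = 0 (should be 0)
  u_3 · u_1 = 0 (should be 0)
  u_3 · u_2 = 0 (should be 0)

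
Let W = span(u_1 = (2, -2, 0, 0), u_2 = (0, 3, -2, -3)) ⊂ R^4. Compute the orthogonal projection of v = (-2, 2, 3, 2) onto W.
proj_W(v) = (-106/35, 34/35, 48/35, 72/35)

Set up U = [u_1 | ... | u_2] ∈ R^(4×2). The projector onto W = col(U) is P = U (U^T U)^(-1) U^T.
Compute U^T U =
  [8, -6]
  [-6, 22],
and U^T v = (-8, -6).
Solve U^T U · c = U^T v for the coefficients: c = (-53/35, -24/35). The projection is proj_W(v) = U c.
Check: (v - proj_W(v)) · u_1 = 0  (should be 0).
Check: (v - proj_W(v)) · u_2 = 0  (should be 0).
Result: proj_W(v) = (-106/35, 34/35, 48/35, 72/35).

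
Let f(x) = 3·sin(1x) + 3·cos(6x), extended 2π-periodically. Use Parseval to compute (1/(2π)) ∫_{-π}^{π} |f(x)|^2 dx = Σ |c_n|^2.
Σ |c_n|^2 = 9

Expand |f|^2 and use orthogonality of {sin(nx), cos(mx)} on [-π, π]:
  ∫_{-π}^{π} sin(nx)^2 dx = π, ∫ cos(mx)^2 dx = π, and cross terms integrate to 0.
So ∫_{-π}^{π} f(x)^2 dx = 3^2 · π + 3^2 · π = (9 + 9)π.
Divide by 2π: (9 + 9)/2 = 9.
By Parseval, this equals Σ |c_n|^2.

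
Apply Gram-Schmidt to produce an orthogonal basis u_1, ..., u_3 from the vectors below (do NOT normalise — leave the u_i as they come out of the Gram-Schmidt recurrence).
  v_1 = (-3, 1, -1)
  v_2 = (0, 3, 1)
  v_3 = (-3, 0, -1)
Orthogonal basis:
  u_1 = (-3, 1, -1)
  u_2 = (6/11, 31/11, 13/11)
  u_3 = (-6/53, -9/106, 27/106)

Apply the Gram-Schmidt recurrence
  u_1 = v_1
  u_i = v_i − Σ_{j<i} ((v_i · u_j) / (u_j · u_j)) · u_j.

Step by step this gives:
  u_1 = (-3, 1, -1)
  u_2 = (6/11, 31/11, 13/11)
  u_3 = (-6/53, -9/106, 27/106)

Orthogonality check:
  u_2 · u_1 = 0 (should be 0)
  u_3 · u_1 = 0 (should be 0)
  u_3 · u_2 = 0 (should be 0)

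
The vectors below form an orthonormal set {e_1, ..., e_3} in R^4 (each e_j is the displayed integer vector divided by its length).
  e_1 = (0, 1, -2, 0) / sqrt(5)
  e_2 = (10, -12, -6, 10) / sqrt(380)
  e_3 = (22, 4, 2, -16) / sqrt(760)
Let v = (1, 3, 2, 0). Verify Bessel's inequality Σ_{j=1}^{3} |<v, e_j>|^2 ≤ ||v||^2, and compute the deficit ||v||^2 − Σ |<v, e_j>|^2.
Σ |<v, e_j>|^2 = 59/10; ||v||^2 = 14; deficit = 81/10

Write each e_j = u_j / sqrt(<u_j, u_j>) where u_j is the displayed integer vector. Then <v, e_j> = <v, u_j> / sqrt(<u_j, u_j>), so |<v, e_j>|^2 = <v, u_j>^2 / <u_j, u_j>.
Coefficients: <v, e_1> = -1/sqrt(5), <v, e_2> = -38/sqrt(380), <v, e_3> = 38/sqrt(760).
Square and sum: Σ |<v, e_j>|^2 = 59/10.
Compute ||v||^2 = v·v = 14.
Deficit = 14 − 59/10 = 81/10 ≥ 0, confirming Bessel's inequality. (The deficit equals ||v − Σ <v,e_j> e_j||^2, the squared distance from v to span{e_j}.)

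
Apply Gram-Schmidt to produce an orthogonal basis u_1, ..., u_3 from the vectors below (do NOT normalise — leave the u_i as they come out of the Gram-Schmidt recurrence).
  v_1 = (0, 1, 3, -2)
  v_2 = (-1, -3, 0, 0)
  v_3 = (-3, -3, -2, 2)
Orthogonal basis:
  u_1 = (0, 1, 3, -2)
  u_2 = (-1, -39/14, 9/14, -3/7)
  u_3 = (-264/131, 88/131, 20/131, 74/131)

Apply the Gram-Schmidt recurrence
  u_1 = v_1
  u_i = v_i − Σ_{j<i} ((v_i · u_j) / (u_j · u_j)) · u_j.

Step by step this gives:
  u_1 = (0, 1, 3, -2)
  u_2 = (-1, -39/14, 9/14, -3/7)
  u_3 = (-264/131, 88/131, 20/131, 74/131)

Orthogonality check:
  u_2 · u_1 = 0 (should be 0)
  u_3 · u_1 = 0 (should be 0)
  u_3 · u_2 = 0 (should be 0)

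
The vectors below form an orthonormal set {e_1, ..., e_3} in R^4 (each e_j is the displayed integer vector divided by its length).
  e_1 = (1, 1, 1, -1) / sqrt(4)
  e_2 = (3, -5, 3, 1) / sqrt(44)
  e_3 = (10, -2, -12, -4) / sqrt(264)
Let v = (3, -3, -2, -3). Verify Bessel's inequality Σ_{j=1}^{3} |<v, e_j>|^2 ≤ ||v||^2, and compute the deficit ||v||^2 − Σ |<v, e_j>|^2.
Σ |<v, e_j>|^2 = 25; ||v||^2 = 31; deficit = 6

Write each e_j = u_j / sqrt(<u_j, u_j>) where u_j is the displayed integer vector. Then <v, e_j> = <v, u_j> / sqrt(<u_j, u_j>), so |<v, e_j>|^2 = <v, u_j>^2 / <u_j, u_j>.
Coefficients: <v, e_1> = 1/sqrt(4), <v, e_2> = 15/sqrt(44), <v, e_3> = 72/sqrt(264).
Square and sum: Σ |<v, e_j>|^2 = 25.
Compute ||v||^2 = v·v = 31.
Deficit = 31 − 25 = 6 ≥ 0, confirming Bessel's inequality. (The deficit equals ||v − Σ <v,e_j> e_j||^2, the squared distance from v to span{e_j}.)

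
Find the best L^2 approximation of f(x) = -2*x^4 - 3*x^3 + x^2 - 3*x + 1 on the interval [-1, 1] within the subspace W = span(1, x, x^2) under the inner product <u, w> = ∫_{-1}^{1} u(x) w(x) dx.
g(x) = -5*x^2/7 - 24*x/5 + 41/35

The best approximation g ∈ W is the orthogonal projection of f onto W. Writing g = a_0 + a_1 x + a_2 x^2, the coefficients solve the normal equations G · a = b where
  G_{ij} = <φ_i, φ_j> and b_i = <f, φ_i>, with φ_0 = 1, φ_1 = x, φ_2 = x^2.
G =
  [2, 0, 2/3]
  [0, 2/3, 0]
  [2/3, 0, 2/5],
b = (28/15, -16/5, 52/105).
Solving gives a_0 = 41/35, a_1 = -24/5, a_2 = -5/7, so
  g(x) = -5*x^2/7 - 24*x/5 + 41/35.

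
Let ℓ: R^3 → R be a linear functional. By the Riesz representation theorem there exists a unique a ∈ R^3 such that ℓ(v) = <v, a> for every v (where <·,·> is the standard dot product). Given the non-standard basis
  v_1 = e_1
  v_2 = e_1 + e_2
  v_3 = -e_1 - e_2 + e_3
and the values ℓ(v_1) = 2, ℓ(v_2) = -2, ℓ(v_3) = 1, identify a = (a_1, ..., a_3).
a = (2, -4, -1)

Write a = (a_1, ..., a_3) in the standard basis. For each basis vector v_i, ℓ(v_i) = <v_i, a> is a linear equation in the a_j's. Collect the n equations into a matrix system V a = ℓ, where row i of V is v_i (expressed in the standard basis). Since V is invertible (lower-triangular with 1s on the diagonal, up to permutation), solve by back-substitution:
  V =
[[1, 0, 0],
 [1, 1, 0],
 [-1, -1, 1]]
  V a = (2, -2, 1)
Solving gives a = (2, -4, -1).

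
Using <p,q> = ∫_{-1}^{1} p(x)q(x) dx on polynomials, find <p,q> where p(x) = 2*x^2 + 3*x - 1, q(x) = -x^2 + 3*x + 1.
<p,q> = 26/5

Expand the product: p(x)·q(x) = -2*x^4 + 3*x^3 + 12*x^2 - 1.
∫_{-1}^{1} of each monomial x^k gives [2/(k+1) if k even, 0 if k odd]. Integrating term-by-term (or equivalently evaluating the antiderivative F(x) = -2*x^5/5 + 3*x^4/4 + 4*x^3 - x at the endpoints):
  F(1) − F(−1) = 67/20 − (-37/20) = 26/5.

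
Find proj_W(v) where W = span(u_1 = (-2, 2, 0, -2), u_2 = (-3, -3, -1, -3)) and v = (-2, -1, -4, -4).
proj_W(v) = (-49/15, -23/15, -4/5, -49/15)

Set up U = [u_1 | ... | u_2] ∈ R^(4×2). The projector onto W = col(U) is P = U (U^T U)^(-1) U^T.
Compute U^T U =
  [12, 6]
  [6, 28],
and U^T v = (10, 25).
Solve U^T U · c = U^T v for the coefficients: c = (13/30, 4/5). The projection is proj_W(v) = U c.
Check: (v - proj_W(v)) · u_1 = 0  (should be 0).
Check: (v - proj_W(v)) · u_2 = 0  (should be 0).
Result: proj_W(v) = (-49/15, -23/15, -4/5, -49/15).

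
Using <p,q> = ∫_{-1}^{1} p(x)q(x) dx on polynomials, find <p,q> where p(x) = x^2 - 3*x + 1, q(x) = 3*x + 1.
<p,q> = -10/3

Expand the product: p(x)·q(x) = 3*x^3 - 8*x^2 + 1.
∫_{-1}^{1} of each monomial x^k gives [2/(k+1) if k even, 0 if k odd]. Integrating term-by-term (or equivalently evaluating the antiderivative F(x) = 3*x^4/4 - 8*x^3/3 + x at the endpoints):
  F(1) − F(−1) = -11/12 − (29/12) = -10/3.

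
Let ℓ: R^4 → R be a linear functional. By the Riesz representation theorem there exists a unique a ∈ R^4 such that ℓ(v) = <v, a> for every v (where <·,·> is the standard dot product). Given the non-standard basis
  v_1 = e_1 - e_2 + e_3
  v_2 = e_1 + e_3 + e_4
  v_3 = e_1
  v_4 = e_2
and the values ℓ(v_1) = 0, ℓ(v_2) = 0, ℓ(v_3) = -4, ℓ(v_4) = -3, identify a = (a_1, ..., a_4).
a = (-4, -3, 1, 3)

Write a = (a_1, ..., a_4) in the standard basis. For each basis vector v_i, ℓ(v_i) = <v_i, a> is a linear equation in the a_j's. Collect the n equations into a matrix system V a = ℓ, where row i of V is v_i (expressed in the standard basis). Since V is invertible (lower-triangular with 1s on the diagonal, up to permutation), solve by back-substitution:
  V =
[[1, -1, 1, 0],
 [1, 0, 1, 1],
 [1, 0, 0, 0],
 [0, 1, 0, 0]]
  V a = (0, 0, -4, -3)
Solving gives a = (-4, -3, 1, 3).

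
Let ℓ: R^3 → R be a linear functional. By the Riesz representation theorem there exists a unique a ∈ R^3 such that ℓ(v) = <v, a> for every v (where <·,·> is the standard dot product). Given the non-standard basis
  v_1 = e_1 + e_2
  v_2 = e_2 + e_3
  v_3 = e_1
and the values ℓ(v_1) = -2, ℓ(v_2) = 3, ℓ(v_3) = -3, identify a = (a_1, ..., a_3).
a = (-3, 1, 2)

Write a = (a_1, ..., a_3) in the standard basis. For each basis vector v_i, ℓ(v_i) = <v_i, a> is a linear equation in the a_j's. Collect the n equations into a matrix system V a = ℓ, where row i of V is v_i (expressed in the standard basis). Since V is invertible (lower-triangular with 1s on the diagonal, up to permutation), solve by back-substitution:
  V =
[[1, 1, 0],
 [0, 1, 1],
 [1, 0, 0]]
  V a = (-2, 3, -3)
Solving gives a = (-3, 1, 2).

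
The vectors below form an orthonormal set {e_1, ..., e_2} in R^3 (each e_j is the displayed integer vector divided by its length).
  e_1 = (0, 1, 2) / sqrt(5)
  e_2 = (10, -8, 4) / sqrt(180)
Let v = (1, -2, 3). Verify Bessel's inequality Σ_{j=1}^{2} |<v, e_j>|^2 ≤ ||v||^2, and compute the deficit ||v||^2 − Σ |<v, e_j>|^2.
Σ |<v, e_j>|^2 = 101/9; ||v||^2 = 14; deficit = 25/9

Write each e_j = u_j / sqrt(<u_j, u_j>) where u_j is the displayed integer vector. Then <v, e_j> = <v, u_j> / sqrt(<u_j, u_j>), so |<v, e_j>|^2 = <v, u_j>^2 / <u_j, u_j>.
Coefficients: <v, e_1> = 4/sqrt(5), <v, e_2> = 38/sqrt(180).
Square and sum: Σ |<v, e_j>|^2 = 101/9.
Compute ||v||^2 = v·v = 14.
Deficit = 14 − 101/9 = 25/9 ≥ 0, confirming Bessel's inequality. (The deficit equals ||v − Σ <v,e_j> e_j||^2, the squared distance from v to span{e_j}.)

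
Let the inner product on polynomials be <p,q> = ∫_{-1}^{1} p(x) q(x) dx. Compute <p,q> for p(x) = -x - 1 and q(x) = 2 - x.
<p,q> = -10/3

Expand the product: p(x)·q(x) = x^2 - x - 2.
∫_{-1}^{1} of each monomial x^k gives [2/(k+1) if k even, 0 if k odd]. Integrating term-by-term (or equivalently evaluating the antiderivative F(x) = x^3/3 - x^2/2 - 2*x at the endpoints):
  F(1) − F(−1) = -13/6 − (7/6) = -10/3.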